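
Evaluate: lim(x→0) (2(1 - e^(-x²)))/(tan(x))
This is a 0/0 indeterminate form.

Apply L'Hôpital's rule: differentiate numerator and denominator separately.
  f(x) = 2 - 2·e^(-x^2)   ⇒   f'(x) = 4·x·e^(-x^2)
  g(x) = tan(x)   ⇒   g'(x) = tan(x)^2 + 1
  lim(x→0) f'(x)/g'(x) = lim(x→0) (4·x·e^(-x^2))/(tan(x)^2 + 1)
  = 0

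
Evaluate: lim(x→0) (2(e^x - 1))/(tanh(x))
This is a 0/0 indeterminate form.

Apply L'Hôpital's rule: differentiate numerator and denominator separately.
  f(x) = 2·e^(x) - 2   ⇒   f'(x) = 2·e^(x)
  g(x) = tanh(x)   ⇒   g'(x) = 1 - tanh(x)^2
  lim(x→0) f'(x)/g'(x) = lim(x→0) (2·e^(x))/(1 - tanh(x)^2)
  = 2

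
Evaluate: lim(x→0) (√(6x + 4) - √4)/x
This is a standard limit.

Factor or rationalize the expression:
  lim(x→0) (√(6x + 4) - √4)/x = 3/2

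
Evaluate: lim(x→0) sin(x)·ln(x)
This is a 0·∞ indeterminate form.

Rewrite 0·∞ as a quotient (0/0 or ∞/∞ form), then apply L'Hôpital's rule:
  lim(x→0) sin(x)·ln(x) = 0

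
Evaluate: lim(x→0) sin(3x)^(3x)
This is an exponential indeterminate form.

For exponential indeterminate forms, take the natural log:
  Let L = lim(x→0) sin(3x)^(3x)
  Then ln(L) = lim(x→0) [exponent × ln(base)]
  Evaluate using L'Hôpital or standard limits, then exponentiate.
  L = 1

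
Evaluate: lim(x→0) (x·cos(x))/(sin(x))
This is a 0/0 indeterminate form.

Apply L'Hôpital's rule: differentiate numerator and denominator separately.
  f(x) = x·cos(x)   ⇒   f'(x) = -x·sin(x) + cos(x)
  g(x) = sin(x)   ⇒   g'(x) = cos(x)
  lim(x→0) f'(x)/g'(x) = lim(x→0) (-x·sin(x) + cos(x))/(cos(x))
  = 1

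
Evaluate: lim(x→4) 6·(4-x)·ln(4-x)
This is a 0·∞ indeterminate form.

Rewrite 0·∞ as a quotient (0/0 or ∞/∞ form), then apply L'Hôpital's rule:
  lim(x→4) 6·(4-x)·ln(4-x) = 0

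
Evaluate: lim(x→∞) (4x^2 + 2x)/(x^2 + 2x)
This is an ∞/∞ indeterminate form.

Apply L'Hôpital's rule: differentiate numerator and denominator separately.
  f(x) = 4·x^2 + 2·x   ⇒   f'(x) = 8·x + 2
  g(x) = x^2 + 2·x   ⇒   g'(x) = 2·x + 2
  lim(x→∞) f'(x)/g'(x) = lim(x→∞) (8·x + 2)/(2·x + 2)
  = 4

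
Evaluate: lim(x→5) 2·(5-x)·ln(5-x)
This is a 0·∞ indeterminate form.

Rewrite 0·∞ as a quotient (0/0 or ∞/∞ form), then apply L'Hôpital's rule:
  lim(x→5) 2·(5-x)·ln(5-x) = 0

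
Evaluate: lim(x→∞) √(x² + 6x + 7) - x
This is an ∞-∞ indeterminate form.

Combine fractions or rationalize to convert ∞-∞ to 0/0 form:
  lim(x→∞) √(x² + 6x + 7) - x = 3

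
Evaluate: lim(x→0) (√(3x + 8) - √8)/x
This is a standard limit.

Factor or rationalize the expression:
  lim(x→0) (√(3x + 8) - √8)/x = 3·sqrt(2)/8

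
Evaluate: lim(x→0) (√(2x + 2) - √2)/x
This is a standard limit.

Factor or rationalize the expression:
  lim(x→0) (√(2x + 2) - √2)/x = sqrt(2)/2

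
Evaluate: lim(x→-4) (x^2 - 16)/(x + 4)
This is a standard limit.

Factor or rationalize the expression:
  lim(x→-4) (x^2 - 16)/(x + 4) = -8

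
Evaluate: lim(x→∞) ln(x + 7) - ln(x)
This is an ∞-∞ indeterminate form.

Combine fractions or rationalize to convert ∞-∞ to 0/0 form:
  lim(x→∞) ln(x + 7) - ln(x) = 0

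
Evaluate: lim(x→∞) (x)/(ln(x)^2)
This is an ∞/∞ indeterminate form.

Apply L'Hôpital's rule: differentiate numerator and denominator separately.
  f(x) = x   ⇒   f'(x) = 1
  g(x) = ln(x)^2   ⇒   g'(x) = 2·ln(x)/x
  lim(x→∞) f'(x)/g'(x) = lim(x→∞) (1)/(2·ln(x)/x)
  = ∞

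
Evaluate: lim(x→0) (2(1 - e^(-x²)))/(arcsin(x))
This is a 0/0 indeterminate form.

Apply L'Hôpital's rule: differentiate numerator and denominator separately.
  f(x) = 2 - 2·e^(-x^2)   ⇒   f'(x) = 4·x·e^(-x^2)
  g(x) = asin(x)   ⇒   g'(x) = 1/sqrt(1 - x^2)
  lim(x→0) f'(x)/g'(x) = lim(x→0) (4·x·e^(-x^2))/(1/sqrt(1 - x^2))
  = 0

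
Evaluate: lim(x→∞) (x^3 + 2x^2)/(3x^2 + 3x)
This is an ∞/∞ indeterminate form.

Apply L'Hôpital's rule: differentiate numerator and denominator separately.
  f(x) = x^3 + 2·x^2   ⇒   f'(x) = 3·x^2 + 4·x
  g(x) = 3·x^2 + 3·x   ⇒   g'(x) = 6·x + 3
  lim(x→∞) f'(x)/g'(x) = lim(x→∞) (3·x^2 + 4·x)/(6·x + 3)
  = ∞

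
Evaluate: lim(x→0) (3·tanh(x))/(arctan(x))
This is a 0/0 indeterminate form.

Apply L'Hôpital's rule: differentiate numerator and denominator separately.
  f(x) = 3·tanh(x)   ⇒   f'(x) = 3 - 3·tanh(x)^2
  g(x) = atan(x)   ⇒   g'(x) = 1/(x^2 + 1)
  lim(x→0) f'(x)/g'(x) = lim(x→0) (3 - 3·tanh(x)^2)/(1/(x^2 + 1))
  = 3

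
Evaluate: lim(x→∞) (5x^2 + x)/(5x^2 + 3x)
This is an ∞/∞ indeterminate form.

Apply L'Hôpital's rule: differentiate numerator and denominator separately.
  f(x) = 5·x^2 + x   ⇒   f'(x) = 10·x + 1
  g(x) = 5·x^2 + 3·x   ⇒   g'(x) = 10·x + 3
  lim(x→∞) f'(x)/g'(x) = lim(x→∞) (10·x + 1)/(10·x + 3)
  = 1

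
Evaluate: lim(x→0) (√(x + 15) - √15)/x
This is a standard limit.

Factor or rationalize the expression:
  lim(x→0) (√(x + 15) - √15)/x = sqrt(15)/30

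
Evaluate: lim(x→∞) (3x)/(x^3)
This is an ∞/∞ indeterminate form.

Apply L'Hôpital's rule: differentiate numerator and denominator separately.
  f(x) = 3·x   ⇒   f'(x) = 3
  g(x) = x^3   ⇒   g'(x) = 3·x^2
  lim(x→∞) f'(x)/g'(x) = lim(x→∞) (3)/(3·x^2)
  = 0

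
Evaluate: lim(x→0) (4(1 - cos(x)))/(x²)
This is a 0/0 indeterminate form.

Apply L'Hôpital's rule: differentiate numerator and denominator separately.
  f(x) = 4 - 4·cos(x)   ⇒   f'(x) = 4·sin(x)
  g(x) = x^2   ⇒   g'(x) = 2·x
  lim(x→0) f'(x)/g'(x) = lim(x→0) (4·sin(x))/(2·x)
  = 2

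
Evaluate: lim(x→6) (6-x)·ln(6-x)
This is a 0·∞ indeterminate form.

Rewrite 0·∞ as a quotient (0/0 or ∞/∞ form), then apply L'Hôpital's rule:
  lim(x→6) (6-x)·ln(6-x) = 0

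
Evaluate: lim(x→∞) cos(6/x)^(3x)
This is an exponential indeterminate form.

For exponential indeterminate forms, take the natural log:
  Let L = lim(x→∞) cos(6/x)^(3x)
  Then ln(L) = lim(x→∞) [exponent × ln(base)]
  Evaluate using L'Hôpital or standard limits, then exponentiate.
  L = 1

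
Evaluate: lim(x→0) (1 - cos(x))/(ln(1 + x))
This is a 0/0 indeterminate form.

Apply L'Hôpital's rule: differentiate numerator and denominator separately.
  f(x) = 1 - cos(x)   ⇒   f'(x) = sin(x)
  g(x) = ln(x + 1)   ⇒   g'(x) = 1/(x + 1)
  lim(x→0) f'(x)/g'(x) = lim(x→0) (sin(x))/(1/(x + 1))
  = 0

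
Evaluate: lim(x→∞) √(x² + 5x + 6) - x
This is an ∞-∞ indeterminate form.

Combine fractions or rationalize to convert ∞-∞ to 0/0 form:
  lim(x→∞) √(x² + 5x + 6) - x = 5/2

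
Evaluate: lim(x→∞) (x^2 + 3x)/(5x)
This is an ∞/∞ indeterminate form.

Apply L'Hôpital's rule: differentiate numerator and denominator separately.
  f(x) = x^2 + 3·x   ⇒   f'(x) = 2·x + 3
  g(x) = 5·x   ⇒   g'(x) = 5
  lim(x→∞) f'(x)/g'(x) = lim(x→∞) (2·x + 3)/(5)
  = ∞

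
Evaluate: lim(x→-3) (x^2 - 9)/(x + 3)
This is a standard limit.

Factor or rationalize the expression:
  lim(x→-3) (x^2 - 9)/(x + 3) = -6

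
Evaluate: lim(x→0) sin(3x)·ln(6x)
This is a 0·∞ indeterminate form.

Rewrite 0·∞ as a quotient (0/0 or ∞/∞ form), then apply L'Hôpital's rule:
  lim(x→0) sin(3x)·ln(6x) = 0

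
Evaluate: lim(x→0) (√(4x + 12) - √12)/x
This is a standard limit.

Factor or rationalize the expression:
  lim(x→0) (√(4x + 12) - √12)/x = sqrt(3)/3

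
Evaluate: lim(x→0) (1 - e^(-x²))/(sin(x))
This is a 0/0 indeterminate form.

Apply L'Hôpital's rule: differentiate numerator and denominator separately.
  f(x) = 1 - e^(-x^2)   ⇒   f'(x) = 2·x·e^(-x^2)
  g(x) = sin(x)   ⇒   g'(x) = cos(x)
  lim(x→0) f'(x)/g'(x) = lim(x→0) (2·x·e^(-x^2))/(cos(x))
  = 0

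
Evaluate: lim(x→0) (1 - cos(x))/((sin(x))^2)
This is a 0/0 indeterminate form.

Apply L'Hôpital's rule: differentiate numerator and denominator separately.
  f(x) = 1 - cos(x)   ⇒   f'(x) = sin(x)
  g(x) = sin(x)^2   ⇒   g'(x) = 2·sin(x)·cos(x)
  lim(x→0) f'(x)/g'(x) = lim(x→0) (sin(x))/(2·sin(x)·cos(x))
  = 1/2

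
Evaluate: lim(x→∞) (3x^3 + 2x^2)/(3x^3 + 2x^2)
This is an ∞/∞ indeterminate form.

Apply L'Hôpital's rule: differentiate numerator and denominator separately.
  f(x) = 3·x^3 + 2·x^2   ⇒   f'(x) = 9·x^2 + 4·x
  g(x) = 3·x^3 + 2·x^2   ⇒   g'(x) = 9·x^2 + 4·x
  lim(x→∞) f'(x)/g'(x) = lim(x→∞) (9·x^2 + 4·x)/(9·x^2 + 4·x)
  = 1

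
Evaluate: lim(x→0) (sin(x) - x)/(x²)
This is a 0/0 indeterminate form.

Apply L'Hôpital's rule: differentiate numerator and denominator separately.
  f(x) = -x + sin(x)   ⇒   f'(x) = cos(x) - 1
  g(x) = x^2   ⇒   g'(x) = 2·x
  lim(x→0) f'(x)/g'(x) = lim(x→0) (cos(x) - 1)/(2·x)
  = 0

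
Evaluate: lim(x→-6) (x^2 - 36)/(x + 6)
This is a standard limit.

Factor or rationalize the expression:
  lim(x→-6) (x^2 - 36)/(x + 6) = -12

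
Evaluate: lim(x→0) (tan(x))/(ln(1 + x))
This is a 0/0 indeterminate form.

Apply L'Hôpital's rule: differentiate numerator and denominator separately.
  f(x) = tan(x)   ⇒   f'(x) = tan(x)^2 + 1
  g(x) = ln(x + 1)   ⇒   g'(x) = 1/(x + 1)
  lim(x→0) f'(x)/g'(x) = lim(x→0) (tan(x)^2 + 1)/(1/(x + 1))
  = 1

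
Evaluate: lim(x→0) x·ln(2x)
This is a 0·∞ indeterminate form.

Rewrite 0·∞ as a quotient (0/0 or ∞/∞ form), then apply L'Hôpital's rule:
  lim(x→0) x·ln(2x) = 0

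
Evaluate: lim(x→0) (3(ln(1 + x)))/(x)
This is a 0/0 indeterminate form.

Apply L'Hôpital's rule: differentiate numerator and denominator separately.
  f(x) = 3·ln(x + 1)   ⇒   f'(x) = 3/(x + 1)
  g(x) = x   ⇒   g'(x) = 1
  lim(x→0) f'(x)/g'(x) = lim(x→0) (3/(x + 1))/(1)
  = 3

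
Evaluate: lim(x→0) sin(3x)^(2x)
This is an exponential indeterminate form.

For exponential indeterminate forms, take the natural log:
  Let L = lim(x→0) sin(3x)^(2x)
  Then ln(L) = lim(x→0) [exponent × ln(base)]
  Evaluate using L'Hôpital or standard limits, then exponentiate.
  L = 1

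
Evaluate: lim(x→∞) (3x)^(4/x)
This is an exponential indeterminate form.

For exponential indeterminate forms, take the natural log:
  Let L = lim(x→∞) (3x)^(4/x)
  Then ln(L) = lim(x→∞) [exponent × ln(base)]
  Evaluate using L'Hôpital or standard limits, then exponentiate.
  L = 1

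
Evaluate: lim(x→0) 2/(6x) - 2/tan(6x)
This is an ∞-∞ indeterminate form.

Combine fractions or rationalize to convert ∞-∞ to 0/0 form:
  lim(x→0) 2/(6x) - 2/tan(6x) = 0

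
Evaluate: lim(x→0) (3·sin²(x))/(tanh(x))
This is a 0/0 indeterminate form.

Apply L'Hôpital's rule: differentiate numerator and denominator separately.
  f(x) = 3·sin(x)^2   ⇒   f'(x) = 6·sin(x)·cos(x)
  g(x) = tanh(x)   ⇒   g'(x) = 1 - tanh(x)^2
  lim(x→0) f'(x)/g'(x) = lim(x→0) (6·sin(x)·cos(x))/(1 - tanh(x)^2)
  = 0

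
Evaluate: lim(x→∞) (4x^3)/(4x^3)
This is an ∞/∞ indeterminate form.

Apply L'Hôpital's rule: differentiate numerator and denominator separately.
  f(x) = 4·x^3   ⇒   f'(x) = 12·x^2
  g(x) = 4·x^3   ⇒   g'(x) = 12·x^2
  lim(x→∞) f'(x)/g'(x) = lim(x→∞) (12·x^2)/(12·x^2)
  = 1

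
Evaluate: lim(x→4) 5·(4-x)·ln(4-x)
This is a 0·∞ indeterminate form.

Rewrite 0·∞ as a quotient (0/0 or ∞/∞ form), then apply L'Hôpital's rule:
  lim(x→4) 5·(4-x)·ln(4-x) = 0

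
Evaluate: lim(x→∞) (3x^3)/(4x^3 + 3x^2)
This is an ∞/∞ indeterminate form.

Apply L'Hôpital's rule: differentiate numerator and denominator separately.
  f(x) = 3·x^3   ⇒   f'(x) = 9·x^2
  g(x) = 4·x^3 + 3·x^2   ⇒   g'(x) = 12·x^2 + 6·x
  lim(x→∞) f'(x)/g'(x) = lim(x→∞) (9·x^2)/(12·x^2 + 6·x)
  = 3/4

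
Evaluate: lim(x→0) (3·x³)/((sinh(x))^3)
This is a 0/0 indeterminate form.

Apply L'Hôpital's rule: differentiate numerator and denominator separately.
  f(x) = 3·x^3   ⇒   f'(x) = 9·x^2
  g(x) = sinh(x)^3   ⇒   g'(x) = 3·sinh(x)^2·cosh(x)
  lim(x→0) f'(x)/g'(x) = lim(x→0) (9·x^2)/(3·sinh(x)^2·cosh(x))
  = 3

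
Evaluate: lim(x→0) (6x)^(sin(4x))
This is an exponential indeterminate form.

For exponential indeterminate forms, take the natural log:
  Let L = lim(x→0) (6x)^(sin(4x))
  Then ln(L) = lim(x→0) [exponent × ln(base)]
  Evaluate using L'Hôpital or standard limits, then exponentiate.
  L = 1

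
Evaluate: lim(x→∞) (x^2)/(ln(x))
This is an ∞/∞ indeterminate form.

Apply L'Hôpital's rule: differentiate numerator and denominator separately.
  f(x) = x^2   ⇒   f'(x) = 2·x
  g(x) = ln(x)   ⇒   g'(x) = 1/x
  lim(x→∞) f'(x)/g'(x) = lim(x→∞) (2·x)/(1/x)
  = ∞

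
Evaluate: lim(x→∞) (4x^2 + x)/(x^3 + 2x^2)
This is an ∞/∞ indeterminate form.

Apply L'Hôpital's rule: differentiate numerator and denominator separately.
  f(x) = 4·x^2 + x   ⇒   f'(x) = 8·x + 1
  g(x) = x^3 + 2·x^2   ⇒   g'(x) = 3·x^2 + 4·x
  lim(x→∞) f'(x)/g'(x) = lim(x→∞) (8·x + 1)/(3·x^2 + 4·x)
  = 0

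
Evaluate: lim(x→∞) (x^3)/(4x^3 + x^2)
This is an ∞/∞ indeterminate form.

Apply L'Hôpital's rule: differentiate numerator and denominator separately.
  f(x) = x^3   ⇒   f'(x) = 3·x^2
  g(x) = 4·x^3 + x^2   ⇒   g'(x) = 12·x^2 + 2·x
  lim(x→∞) f'(x)/g'(x) = lim(x→∞) (3·x^2)/(12·x^2 + 2·x)
  = 1/4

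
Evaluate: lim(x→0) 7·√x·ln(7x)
This is a 0·∞ indeterminate form.

Rewrite 0·∞ as a quotient (0/0 or ∞/∞ form), then apply L'Hôpital's rule:
  lim(x→0) 7·√x·ln(7x) = 0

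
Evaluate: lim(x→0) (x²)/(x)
This is a 0/0 indeterminate form.

Apply L'Hôpital's rule: differentiate numerator and denominator separately.
  f(x) = x^2   ⇒   f'(x) = 2·x
  g(x) = x   ⇒   g'(x) = 1
  lim(x→0) f'(x)/g'(x) = lim(x→0) (2·x)/(1)
  = 0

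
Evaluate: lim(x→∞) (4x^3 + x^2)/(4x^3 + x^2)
This is an ∞/∞ indeterminate form.

Apply L'Hôpital's rule: differentiate numerator and denominator separately.
  f(x) = 4·x^3 + x^2   ⇒   f'(x) = 12·x^2 + 2·x
  g(x) = 4·x^3 + x^2   ⇒   g'(x) = 12·x^2 + 2·x
  lim(x→∞) f'(x)/g'(x) = lim(x→∞) (12·x^2 + 2·x)/(12·x^2 + 2·x)
  = 1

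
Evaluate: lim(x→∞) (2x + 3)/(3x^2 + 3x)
This is an ∞/∞ indeterminate form.

Apply L'Hôpital's rule: differentiate numerator and denominator separately.
  f(x) = 2·x + 3   ⇒   f'(x) = 2
  g(x) = 3·x^2 + 3·x   ⇒   g'(x) = 6·x + 3
  lim(x→∞) f'(x)/g'(x) = lim(x→∞) (2)/(6·x + 3)
  = 0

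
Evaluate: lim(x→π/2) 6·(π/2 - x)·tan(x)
This is a 0·∞ indeterminate form.

Rewrite 0·∞ as a quotient (0/0 or ∞/∞ form), then apply L'Hôpital's rule:
  lim(x→π/2) 6·(π/2 - x)·tan(x) = 6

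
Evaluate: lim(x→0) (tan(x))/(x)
This is a 0/0 indeterminate form.

Apply L'Hôpital's rule: differentiate numerator and denominator separately.
  f(x) = tan(x)   ⇒   f'(x) = tan(x)^2 + 1
  g(x) = x   ⇒   g'(x) = 1
  lim(x→0) f'(x)/g'(x) = lim(x→0) (tan(x)^2 + 1)/(1)
  = 1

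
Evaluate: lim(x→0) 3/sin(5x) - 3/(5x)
This is an ∞-∞ indeterminate form.

Combine fractions or rationalize to convert ∞-∞ to 0/0 form:
  lim(x→0) 3/sin(5x) - 3/(5x) = 0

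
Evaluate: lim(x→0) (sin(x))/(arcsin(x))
This is a 0/0 indeterminate form.

Apply L'Hôpital's rule: differentiate numerator and denominator separately.
  f(x) = sin(x)   ⇒   f'(x) = cos(x)
  g(x) = asin(x)   ⇒   g'(x) = 1/sqrt(1 - x^2)
  lim(x→0) f'(x)/g'(x) = lim(x→0) (cos(x))/(1/sqrt(1 - x^2))
  = 1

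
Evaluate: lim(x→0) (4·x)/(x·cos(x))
This is a 0/0 indeterminate form.

Apply L'Hôpital's rule: differentiate numerator and denominator separately.
  f(x) = 4·x   ⇒   f'(x) = 4
  g(x) = x·cos(x)   ⇒   g'(x) = -x·sin(x) + cos(x)
  lim(x→0) f'(x)/g'(x) = lim(x→0) (4)/(-x·sin(x) + cos(x))
  = 4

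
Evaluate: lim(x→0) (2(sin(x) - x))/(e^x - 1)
This is a 0/0 indeterminate form.

Apply L'Hôpital's rule: differentiate numerator and denominator separately.
  f(x) = -2·x + 2·sin(x)   ⇒   f'(x) = 2·cos(x) - 2
  g(x) = e^(x) - 1   ⇒   g'(x) = e^(x)
  lim(x→0) f'(x)/g'(x) = lim(x→0) (2·cos(x) - 2)/(e^(x))
  = 0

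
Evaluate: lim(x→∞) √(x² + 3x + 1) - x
This is an ∞-∞ indeterminate form.

Combine fractions or rationalize to convert ∞-∞ to 0/0 form:
  lim(x→∞) √(x² + 3x + 1) - x = 3/2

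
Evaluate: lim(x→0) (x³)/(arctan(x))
This is a 0/0 indeterminate form.

Apply L'Hôpital's rule: differentiate numerator and denominator separately.
  f(x) = x^3   ⇒   f'(x) = 3·x^2
  g(x) = atan(x)   ⇒   g'(x) = 1/(x^2 + 1)
  lim(x→0) f'(x)/g'(x) = lim(x→0) (3·x^2)/(1/(x^2 + 1))
  = 0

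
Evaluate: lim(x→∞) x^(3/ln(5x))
This is an exponential indeterminate form.

For exponential indeterminate forms, take the natural log:
  Let L = lim(x→∞) x^(3/ln(5x))
  Then ln(L) = lim(x→∞) [exponent × ln(base)]
  Evaluate using L'Hôpital or standard limits, then exponentiate.
  L = e^(3)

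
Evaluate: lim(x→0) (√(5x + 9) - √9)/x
This is a standard limit.

Factor or rationalize the expression:
  lim(x→0) (√(5x + 9) - √9)/x = 5/6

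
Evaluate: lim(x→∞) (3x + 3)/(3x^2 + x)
This is an ∞/∞ indeterminate form.

Apply L'Hôpital's rule: differentiate numerator and denominator separately.
  f(x) = 3·x + 3   ⇒   f'(x) = 3
  g(x) = 3·x^2 + x   ⇒   g'(x) = 6·x + 1
  lim(x→∞) f'(x)/g'(x) = lim(x→∞) (3)/(6·x + 1)
  = 0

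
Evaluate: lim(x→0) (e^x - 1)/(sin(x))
This is a 0/0 indeterminate form.

Apply L'Hôpital's rule: differentiate numerator and denominator separately.
  f(x) = e^(x) - 1   ⇒   f'(x) = e^(x)
  g(x) = sin(x)   ⇒   g'(x) = cos(x)
  lim(x→0) f'(x)/g'(x) = lim(x→0) (e^(x))/(cos(x))
  = 1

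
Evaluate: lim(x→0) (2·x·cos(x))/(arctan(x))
This is a 0/0 indeterminate form.

Apply L'Hôpital's rule: differentiate numerator and denominator separately.
  f(x) = 2·x·cos(x)   ⇒   f'(x) = -2·x·sin(x) + 2·cos(x)
  g(x) = atan(x)   ⇒   g'(x) = 1/(x^2 + 1)
  lim(x→0) f'(x)/g'(x) = lim(x→0) (-2·x·sin(x) + 2·cos(x))/(1/(x^2 + 1))
  = 2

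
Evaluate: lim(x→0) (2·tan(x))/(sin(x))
This is a 0/0 indeterminate form.

Apply L'Hôpital's rule: differentiate numerator and denominator separately.
  f(x) = 2·tan(x)   ⇒   f'(x) = 2·tan(x)^2 + 2
  g(x) = sin(x)   ⇒   g'(x) = cos(x)
  lim(x→0) f'(x)/g'(x) = lim(x→0) (2·tan(x)^2 + 2)/(cos(x))
  = 2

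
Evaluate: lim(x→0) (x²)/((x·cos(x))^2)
This is a 0/0 indeterminate form.

Apply L'Hôpital's rule: differentiate numerator and denominator separately.
  f(x) = x^2   ⇒   f'(x) = 2·x
  g(x) = x^2·cos(x)^2   ⇒   g'(x) = -2·x^2·sin(x)·cos(x) + 2·x·cos(x)^2
  lim(x→0) f'(x)/g'(x) = lim(x→0) (2·x)/(-2·x^2·sin(x)·cos(x) + 2·x·cos(x)^2)
  = 1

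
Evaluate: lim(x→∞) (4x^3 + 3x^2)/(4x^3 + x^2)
This is an ∞/∞ indeterminate form.

Apply L'Hôpital's rule: differentiate numerator and denominator separately.
  f(x) = 4·x^3 + 3·x^2   ⇒   f'(x) = 12·x^2 + 6·x
  g(x) = 4·x^3 + x^2   ⇒   g'(x) = 12·x^2 + 2·x
  lim(x→∞) f'(x)/g'(x) = lim(x→∞) (12·x^2 + 6·x)/(12·x^2 + 2·x)
  = 1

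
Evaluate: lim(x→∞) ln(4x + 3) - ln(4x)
This is an ∞-∞ indeterminate form.

Combine fractions or rationalize to convert ∞-∞ to 0/0 form:
  lim(x→∞) ln(4x + 3) - ln(4x) = 0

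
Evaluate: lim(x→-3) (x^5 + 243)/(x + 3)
This is a standard limit.

Factor or rationalize the expression:
  lim(x→-3) (x^5 + 243)/(x + 3) = 405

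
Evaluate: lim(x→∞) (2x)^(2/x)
This is an exponential indeterminate form.

For exponential indeterminate forms, take the natural log:
  Let L = lim(x→∞) (2x)^(2/x)
  Then ln(L) = lim(x→∞) [exponent × ln(base)]
  Evaluate using L'Hôpital or standard limits, then exponentiate.
  L = 1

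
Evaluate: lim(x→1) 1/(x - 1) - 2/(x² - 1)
This is an ∞-∞ indeterminate form.

Combine fractions or rationalize to convert ∞-∞ to 0/0 form:
  lim(x→1) 1/(x - 1) - 2/(x² - 1) = 1/2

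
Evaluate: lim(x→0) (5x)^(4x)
This is an exponential indeterminate form.

For exponential indeterminate forms, take the natural log:
  Let L = lim(x→0) (5x)^(4x)
  Then ln(L) = lim(x→0) [exponent × ln(base)]
  Evaluate using L'Hôpital or standard limits, then exponentiate.
  L = 1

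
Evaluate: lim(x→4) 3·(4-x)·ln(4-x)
This is a 0·∞ indeterminate form.

Rewrite 0·∞ as a quotient (0/0 or ∞/∞ form), then apply L'Hôpital's rule:
  lim(x→4) 3·(4-x)·ln(4-x) = 0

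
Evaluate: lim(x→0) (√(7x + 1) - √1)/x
This is a standard limit.

Factor or rationalize the expression:
  lim(x→0) (√(7x + 1) - √1)/x = 7/2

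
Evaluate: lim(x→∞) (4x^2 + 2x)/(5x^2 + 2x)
This is an ∞/∞ indeterminate form.

Apply L'Hôpital's rule: differentiate numerator and denominator separately.
  f(x) = 4·x^2 + 2·x   ⇒   f'(x) = 8·x + 2
  g(x) = 5·x^2 + 2·x   ⇒   g'(x) = 10·x + 2
  lim(x→∞) f'(x)/g'(x) = lim(x→∞) (8·x + 2)/(10·x + 2)
  = 4/5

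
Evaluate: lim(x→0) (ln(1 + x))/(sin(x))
This is a 0/0 indeterminate form.

Apply L'Hôpital's rule: differentiate numerator and denominator separately.
  f(x) = ln(x + 1)   ⇒   f'(x) = 1/(x + 1)
  g(x) = sin(x)   ⇒   g'(x) = cos(x)
  lim(x→0) f'(x)/g'(x) = lim(x→0) (1/(x + 1))/(cos(x))
  = 1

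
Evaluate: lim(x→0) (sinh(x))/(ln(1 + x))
This is a 0/0 indeterminate form.

Apply L'Hôpital's rule: differentiate numerator and denominator separately.
  f(x) = sinh(x)   ⇒   f'(x) = cosh(x)
  g(x) = ln(x + 1)   ⇒   g'(x) = 1/(x + 1)
  lim(x→0) f'(x)/g'(x) = lim(x→0) (cosh(x))/(1/(x + 1))
  = 1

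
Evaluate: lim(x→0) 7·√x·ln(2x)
This is a 0·∞ indeterminate form.

Rewrite 0·∞ as a quotient (0/0 or ∞/∞ form), then apply L'Hôpital's rule:
  lim(x→0) 7·√x·ln(2x) = 0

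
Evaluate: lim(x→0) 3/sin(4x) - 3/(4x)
This is an ∞-∞ indeterminate form.

Combine fractions or rationalize to convert ∞-∞ to 0/0 form:
  lim(x→0) 3/sin(4x) - 3/(4x) = 0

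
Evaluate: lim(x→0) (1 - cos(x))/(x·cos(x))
This is a 0/0 indeterminate form.

Apply L'Hôpital's rule: differentiate numerator and denominator separately.
  f(x) = 1 - cos(x)   ⇒   f'(x) = sin(x)
  g(x) = x·cos(x)   ⇒   g'(x) = -x·sin(x) + cos(x)
  lim(x→0) f'(x)/g'(x) = lim(x→0) (sin(x))/(-x·sin(x) + cos(x))
  = 0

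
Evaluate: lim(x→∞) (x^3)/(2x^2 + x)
This is an ∞/∞ indeterminate form.

Apply L'Hôpital's rule: differentiate numerator and denominator separately.
  f(x) = x^3   ⇒   f'(x) = 3·x^2
  g(x) = 2·x^2 + x   ⇒   g'(x) = 4·x + 1
  lim(x→∞) f'(x)/g'(x) = lim(x→∞) (3·x^2)/(4·x + 1)
  = ∞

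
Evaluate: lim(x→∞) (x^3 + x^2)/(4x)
This is an ∞/∞ indeterminate form.

Apply L'Hôpital's rule: differentiate numerator and denominator separately.
  f(x) = x^3 + x^2   ⇒   f'(x) = 3·x^2 + 2·x
  g(x) = 4·x   ⇒   g'(x) = 4
  lim(x→∞) f'(x)/g'(x) = lim(x→∞) (3·x^2 + 2·x)/(4)
  = ∞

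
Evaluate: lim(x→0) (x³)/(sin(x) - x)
This is a 0/0 indeterminate form.

Apply L'Hôpital's rule: differentiate numerator and denominator separately.
  f(x) = x^3   ⇒   f'(x) = 3·x^2
  g(x) = -x + sin(x)   ⇒   g'(x) = cos(x) - 1
  lim(x→0) f'(x)/g'(x) = lim(x→0) (3·x^2)/(cos(x) - 1)
  = -6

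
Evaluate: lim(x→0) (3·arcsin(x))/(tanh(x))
This is a 0/0 indeterminate form.

Apply L'Hôpital's rule: differentiate numerator and denominator separately.
  f(x) = 3·asin(x)   ⇒   f'(x) = 3/sqrt(1 - x^2)
  g(x) = tanh(x)   ⇒   g'(x) = 1 - tanh(x)^2
  lim(x→0) f'(x)/g'(x) = lim(x→0) (3/sqrt(1 - x^2))/(1 - tanh(x)^2)
  = 3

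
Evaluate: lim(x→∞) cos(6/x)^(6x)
This is an exponential indeterminate form.

For exponential indeterminate forms, take the natural log:
  Let L = lim(x→∞) cos(6/x)^(6x)
  Then ln(L) = lim(x→∞) [exponent × ln(base)]
  Evaluate using L'Hôpital or standard limits, then exponentiate.
  L = 1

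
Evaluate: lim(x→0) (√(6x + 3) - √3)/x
This is a standard limit.

Factor or rationalize the expression:
  lim(x→0) (√(6x + 3) - √3)/x = sqrt(3)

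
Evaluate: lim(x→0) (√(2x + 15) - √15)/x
This is a standard limit.

Factor or rationalize the expression:
  lim(x→0) (√(2x + 15) - √15)/x = sqrt(15)/15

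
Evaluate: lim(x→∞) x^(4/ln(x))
This is an exponential indeterminate form.

For exponential indeterminate forms, take the natural log:
  Let L = lim(x→∞) x^(4/ln(x))
  Then ln(L) = lim(x→∞) [exponent × ln(base)]
  Evaluate using L'Hôpital or standard limits, then exponentiate.
  L = e^(4)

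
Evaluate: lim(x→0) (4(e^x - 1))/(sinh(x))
This is a 0/0 indeterminate form.

Apply L'Hôpital's rule: differentiate numerator and denominator separately.
  f(x) = 4·e^(x) - 4   ⇒   f'(x) = 4·e^(x)
  g(x) = sinh(x)   ⇒   g'(x) = cosh(x)
  lim(x→0) f'(x)/g'(x) = lim(x→0) (4·e^(x))/(cosh(x))
  = 4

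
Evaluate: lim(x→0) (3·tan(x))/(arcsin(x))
This is a 0/0 indeterminate form.

Apply L'Hôpital's rule: differentiate numerator and denominator separately.
  f(x) = 3·tan(x)   ⇒   f'(x) = 3·tan(x)^2 + 3
  g(x) = asin(x)   ⇒   g'(x) = 1/sqrt(1 - x^2)
  lim(x→0) f'(x)/g'(x) = lim(x→0) (3·tan(x)^2 + 3)/(1/sqrt(1 - x^2))
  = 3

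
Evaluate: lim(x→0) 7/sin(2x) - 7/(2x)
This is an ∞-∞ indeterminate form.

Combine fractions or rationalize to convert ∞-∞ to 0/0 form:
  lim(x→0) 7/sin(2x) - 7/(2x) = 0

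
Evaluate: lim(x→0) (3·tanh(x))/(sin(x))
This is a 0/0 indeterminate form.

Apply L'Hôpital's rule: differentiate numerator and denominator separately.
  f(x) = 3·tanh(x)   ⇒   f'(x) = 3 - 3·tanh(x)^2
  g(x) = sin(x)   ⇒   g'(x) = cos(x)
  lim(x→0) f'(x)/g'(x) = lim(x→0) (3 - 3·tanh(x)^2)/(cos(x))
  = 3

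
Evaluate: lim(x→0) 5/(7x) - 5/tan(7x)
This is an ∞-∞ indeterminate form.

Combine fractions or rationalize to convert ∞-∞ to 0/0 form:
  lim(x→0) 5/(7x) - 5/tan(7x) = 0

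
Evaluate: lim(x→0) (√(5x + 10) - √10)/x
This is a standard limit.

Factor or rationalize the expression:
  lim(x→0) (√(5x + 10) - √10)/x = sqrt(10)/4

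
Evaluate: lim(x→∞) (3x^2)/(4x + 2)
This is an ∞/∞ indeterminate form.

Apply L'Hôpital's rule: differentiate numerator and denominator separately.
  f(x) = 3·x^2   ⇒   f'(x) = 6·x
  g(x) = 4·x + 2   ⇒   g'(x) = 4
  lim(x→∞) f'(x)/g'(x) = lim(x→∞) (6·x)/(4)
  = ∞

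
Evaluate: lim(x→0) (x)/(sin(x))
This is a 0/0 indeterminate form.

Apply L'Hôpital's rule: differentiate numerator and denominator separately.
  f(x) = x   ⇒   f'(x) = 1
  g(x) = sin(x)   ⇒   g'(x) = cos(x)
  lim(x→0) f'(x)/g'(x) = lim(x→0) (1)/(cos(x))
  = 1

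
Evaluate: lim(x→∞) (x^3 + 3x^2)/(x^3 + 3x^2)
This is an ∞/∞ indeterminate form.

Apply L'Hôpital's rule: differentiate numerator and denominator separately.
  f(x) = x^3 + 3·x^2   ⇒   f'(x) = 3·x^2 + 6·x
  g(x) = x^3 + 3·x^2   ⇒   g'(x) = 3·x^2 + 6·x
  lim(x→∞) f'(x)/g'(x) = lim(x→∞) (3·x^2 + 6·x)/(3·x^2 + 6·x)
  = 1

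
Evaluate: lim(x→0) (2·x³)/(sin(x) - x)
This is a 0/0 indeterminate form.

Apply L'Hôpital's rule: differentiate numerator and denominator separately.
  f(x) = 2·x^3   ⇒   f'(x) = 6·x^2
  g(x) = -x + sin(x)   ⇒   g'(x) = cos(x) - 1
  lim(x→0) f'(x)/g'(x) = lim(x→0) (6·x^2)/(cos(x) - 1)
  = -12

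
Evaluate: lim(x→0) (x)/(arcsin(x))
This is a 0/0 indeterminate form.

Apply L'Hôpital's rule: differentiate numerator and denominator separately.
  f(x) = x   ⇒   f'(x) = 1
  g(x) = asin(x)   ⇒   g'(x) = 1/sqrt(1 - x^2)
  lim(x→0) f'(x)/g'(x) = lim(x→0) (1)/(1/sqrt(1 - x^2))
  = 1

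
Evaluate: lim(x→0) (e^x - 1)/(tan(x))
This is a 0/0 indeterminate form.

Apply L'Hôpital's rule: differentiate numerator and denominator separately.
  f(x) = e^(x) - 1   ⇒   f'(x) = e^(x)
  g(x) = tan(x)   ⇒   g'(x) = tan(x)^2 + 1
  lim(x→0) f'(x)/g'(x) = lim(x→0) (e^(x))/(tan(x)^2 + 1)
  = 1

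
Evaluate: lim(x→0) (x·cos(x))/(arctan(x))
This is a 0/0 indeterminate form.

Apply L'Hôpital's rule: differentiate numerator and denominator separately.
  f(x) = x·cos(x)   ⇒   f'(x) = -x·sin(x) + cos(x)
  g(x) = atan(x)   ⇒   g'(x) = 1/(x^2 + 1)
  lim(x→0) f'(x)/g'(x) = lim(x→0) (-x·sin(x) + cos(x))/(1/(x^2 + 1))
  = 1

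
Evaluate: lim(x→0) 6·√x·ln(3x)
This is a 0·∞ indeterminate form.

Rewrite 0·∞ as a quotient (0/0 or ∞/∞ form), then apply L'Hôpital's rule:
  lim(x→0) 6·√x·ln(3x) = 0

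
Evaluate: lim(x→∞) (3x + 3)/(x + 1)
This is an ∞/∞ indeterminate form.

Apply L'Hôpital's rule: differentiate numerator and denominator separately.
  f(x) = 3·x + 3   ⇒   f'(x) = 3
  g(x) = x + 1   ⇒   g'(x) = 1
  lim(x→∞) f'(x)/g'(x) = lim(x→∞) (3)/(1)
  = 3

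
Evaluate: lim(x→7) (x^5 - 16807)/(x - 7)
This is a standard limit.

Factor or rationalize the expression:
  lim(x→7) (x^5 - 16807)/(x - 7) = 12005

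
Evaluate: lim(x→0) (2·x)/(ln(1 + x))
This is a 0/0 indeterminate form.

Apply L'Hôpital's rule: differentiate numerator and denominator separately.
  f(x) = 2·x   ⇒   f'(x) = 2
  g(x) = ln(x + 1)   ⇒   g'(x) = 1/(x + 1)
  lim(x→0) f'(x)/g'(x) = lim(x→0) (2)/(1/(x + 1))
  = 2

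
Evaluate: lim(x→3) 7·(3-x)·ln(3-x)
This is a 0·∞ indeterminate form.

Rewrite 0·∞ as a quotient (0/0 or ∞/∞ form), then apply L'Hôpital's rule:
  lim(x→3) 7·(3-x)·ln(3-x) = 0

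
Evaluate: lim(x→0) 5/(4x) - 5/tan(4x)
This is an ∞-∞ indeterminate form.

Combine fractions or rationalize to convert ∞-∞ to 0/0 form:
  lim(x→0) 5/(4x) - 5/tan(4x) = 0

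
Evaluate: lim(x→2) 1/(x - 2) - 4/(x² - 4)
This is an ∞-∞ indeterminate form.

Combine fractions or rationalize to convert ∞-∞ to 0/0 form:
  lim(x→2) 1/(x - 2) - 4/(x² - 4) = 1/4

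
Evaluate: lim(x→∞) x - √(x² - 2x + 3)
This is an ∞-∞ indeterminate form.

Combine fractions or rationalize to convert ∞-∞ to 0/0 form:
  lim(x→∞) x - √(x² - 2x + 3) = 1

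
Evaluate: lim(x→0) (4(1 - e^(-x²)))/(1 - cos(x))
This is a 0/0 indeterminate form.

Apply L'Hôpital's rule: differentiate numerator and denominator separately.
  f(x) = 4 - 4·e^(-x^2)   ⇒   f'(x) = 8·x·e^(-x^2)
  g(x) = 1 - cos(x)   ⇒   g'(x) = sin(x)
  lim(x→0) f'(x)/g'(x) = lim(x→0) (8·x·e^(-x^2))/(sin(x))
  = 8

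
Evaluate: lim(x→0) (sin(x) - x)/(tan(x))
This is a 0/0 indeterminate form.

Apply L'Hôpital's rule: differentiate numerator and denominator separately.
  f(x) = -x + sin(x)   ⇒   f'(x) = cos(x) - 1
  g(x) = tan(x)   ⇒   g'(x) = tan(x)^2 + 1
  lim(x→0) f'(x)/g'(x) = lim(x→0) (cos(x) - 1)/(tan(x)^2 + 1)
  = 0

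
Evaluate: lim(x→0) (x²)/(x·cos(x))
This is a 0/0 indeterminate form.

Apply L'Hôpital's rule: differentiate numerator and denominator separately.
  f(x) = x^2   ⇒   f'(x) = 2·x
  g(x) = x·cos(x)   ⇒   g'(x) = -x·sin(x) + cos(x)
  lim(x→0) f'(x)/g'(x) = lim(x→0) (2·x)/(-x·sin(x) + cos(x))
  = 0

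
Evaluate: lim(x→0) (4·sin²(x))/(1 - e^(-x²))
This is a 0/0 indeterminate form.

Apply L'Hôpital's rule: differentiate numerator and denominator separately.
  f(x) = 4·sin(x)^2   ⇒   f'(x) = 8·sin(x)·cos(x)
  g(x) = 1 - e^(-x^2)   ⇒   g'(x) = 2·x·e^(-x^2)
  lim(x→0) f'(x)/g'(x) = lim(x→0) (8·sin(x)·cos(x))/(2·x·e^(-x^2))
  = 4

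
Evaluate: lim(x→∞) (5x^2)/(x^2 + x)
This is an ∞/∞ indeterminate form.

Apply L'Hôpital's rule: differentiate numerator and denominator separately.
  f(x) = 5·x^2   ⇒   f'(x) = 10·x
  g(x) = x^2 + x   ⇒   g'(x) = 2·x + 1
  lim(x→∞) f'(x)/g'(x) = lim(x→∞) (10·x)/(2·x + 1)
  = 5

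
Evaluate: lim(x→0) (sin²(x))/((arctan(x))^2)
This is a 0/0 indeterminate form.

Apply L'Hôpital's rule: differentiate numerator and denominator separately.
  f(x) = sin(x)^2   ⇒   f'(x) = 2·sin(x)·cos(x)
  g(x) = atan(x)^2   ⇒   g'(x) = 2·atan(x)/(x^2 + 1)
  lim(x→0) f'(x)/g'(x) = lim(x→0) (2·sin(x)·cos(x))/(2·atan(x)/(x^2 + 1))
  = 1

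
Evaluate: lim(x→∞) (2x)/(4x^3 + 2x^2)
This is an ∞/∞ indeterminate form.

Apply L'Hôpital's rule: differentiate numerator and denominator separately.
  f(x) = 2·x   ⇒   f'(x) = 2
  g(x) = 4·x^3 + 2·x^2   ⇒   g'(x) = 12·x^2 + 4·x
  lim(x→∞) f'(x)/g'(x) = lim(x→∞) (2)/(12·x^2 + 4·x)
  = 0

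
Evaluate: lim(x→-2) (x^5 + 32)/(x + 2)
This is a standard limit.

Factor or rationalize the expression:
  lim(x→-2) (x^5 + 32)/(x + 2) = 80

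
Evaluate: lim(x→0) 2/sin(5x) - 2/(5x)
This is an ∞-∞ indeterminate form.

Combine fractions or rationalize to convert ∞-∞ to 0/0 form:
  lim(x→0) 2/sin(5x) - 2/(5x) = 0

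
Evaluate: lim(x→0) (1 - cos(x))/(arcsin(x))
This is a 0/0 indeterminate form.

Apply L'Hôpital's rule: differentiate numerator and denominator separately.
  f(x) = 1 - cos(x)   ⇒   f'(x) = sin(x)
  g(x) = asin(x)   ⇒   g'(x) = 1/sqrt(1 - x^2)
  lim(x→0) f'(x)/g'(x) = lim(x→0) (sin(x))/(1/sqrt(1 - x^2))
  = 0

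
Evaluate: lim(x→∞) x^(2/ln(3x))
This is an exponential indeterminate form.

For exponential indeterminate forms, take the natural log:
  Let L = lim(x→∞) x^(2/ln(3x))
  Then ln(L) = lim(x→∞) [exponent × ln(base)]
  Evaluate using L'Hôpital or standard limits, then exponentiate.
  L = e²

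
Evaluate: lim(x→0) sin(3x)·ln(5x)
This is a 0·∞ indeterminate form.

Rewrite 0·∞ as a quotient (0/0 or ∞/∞ form), then apply L'Hôpital's rule:
  lim(x→0) sin(3x)·ln(5x) = 0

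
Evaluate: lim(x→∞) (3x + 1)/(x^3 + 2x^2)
This is an ∞/∞ indeterminate form.

Apply L'Hôpital's rule: differentiate numerator and denominator separately.
  f(x) = 3·x + 1   ⇒   f'(x) = 3
  g(x) = x^3 + 2·x^2   ⇒   g'(x) = 3·x^2 + 4·x
  lim(x→∞) f'(x)/g'(x) = lim(x→∞) (3)/(3·x^2 + 4·x)
  = 0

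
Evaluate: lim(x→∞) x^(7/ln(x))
This is an exponential indeterminate form.

For exponential indeterminate forms, take the natural log:
  Let L = lim(x→∞) x^(7/ln(x))
  Then ln(L) = lim(x→∞) [exponent × ln(base)]
  Evaluate using L'Hôpital or standard limits, then exponentiate.
  L = e^(7)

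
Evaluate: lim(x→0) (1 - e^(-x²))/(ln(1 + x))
This is a 0/0 indeterminate form.

Apply L'Hôpital's rule: differentiate numerator and denominator separately.
  f(x) = 1 - e^(-x^2)   ⇒   f'(x) = 2·x·e^(-x^2)
  g(x) = ln(x + 1)   ⇒   g'(x) = 1/(x + 1)
  lim(x→0) f'(x)/g'(x) = lim(x→0) (2·x·e^(-x^2))/(1/(x + 1))
  = 0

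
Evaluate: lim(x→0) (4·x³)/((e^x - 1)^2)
This is a 0/0 indeterminate form.

Apply L'Hôpital's rule: differentiate numerator and denominator separately.
  f(x) = 4·x^3   ⇒   f'(x) = 12·x^2
  g(x) = (e^(x) - 1)^2   ⇒   g'(x) = 2·(e^(x) - 1)·e^(x)
  lim(x→0) f'(x)/g'(x) = lim(x→0) (12·x^2)/(2·(e^(x) - 1)·e^(x))
  = 0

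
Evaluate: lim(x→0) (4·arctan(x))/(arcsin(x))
This is a 0/0 indeterminate form.

Apply L'Hôpital's rule: differentiate numerator and denominator separately.
  f(x) = 4·atan(x)   ⇒   f'(x) = 4/(x^2 + 1)
  g(x) = asin(x)   ⇒   g'(x) = 1/sqrt(1 - x^2)
  lim(x→0) f'(x)/g'(x) = lim(x→0) (4/(x^2 + 1))/(1/sqrt(1 - x^2))
  = 4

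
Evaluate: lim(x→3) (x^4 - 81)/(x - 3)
This is a standard limit.

Factor or rationalize the expression:
  lim(x→3) (x^4 - 81)/(x - 3) = 108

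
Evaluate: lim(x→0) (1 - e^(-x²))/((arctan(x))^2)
This is a 0/0 indeterminate form.

Apply L'Hôpital's rule: differentiate numerator and denominator separately.
  f(x) = 1 - e^(-x^2)   ⇒   f'(x) = 2·x·e^(-x^2)
  g(x) = atan(x)^2   ⇒   g'(x) = 2·atan(x)/(x^2 + 1)
  lim(x→0) f'(x)/g'(x) = lim(x→0) (2·x·e^(-x^2))/(2·atan(x)/(x^2 + 1))
  = 1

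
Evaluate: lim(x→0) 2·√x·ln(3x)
This is a 0·∞ indeterminate form.

Rewrite 0·∞ as a quotient (0/0 or ∞/∞ form), then apply L'Hôpital's rule:
  lim(x→0) 2·√x·ln(3x) = 0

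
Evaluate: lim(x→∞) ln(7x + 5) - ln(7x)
This is an ∞-∞ indeterminate form.

Combine fractions or rationalize to convert ∞-∞ to 0/0 form:
  lim(x→∞) ln(7x + 5) - ln(7x) = 0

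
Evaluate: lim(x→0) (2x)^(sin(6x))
This is an exponential indeterminate form.

For exponential indeterminate forms, take the natural log:
  Let L = lim(x→0) (2x)^(sin(6x))
  Then ln(L) = lim(x→0) [exponent × ln(base)]
  Evaluate using L'Hôpital or standard limits, then exponentiate.
  L = 1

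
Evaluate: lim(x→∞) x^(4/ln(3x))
This is an exponential indeterminate form.

For exponential indeterminate forms, take the natural log:
  Let L = lim(x→∞) x^(4/ln(3x))
  Then ln(L) = lim(x→∞) [exponent × ln(base)]
  Evaluate using L'Hôpital or standard limits, then exponentiate.
  L = e^(4)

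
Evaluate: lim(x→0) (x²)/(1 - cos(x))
This is a 0/0 indeterminate form.

Apply L'Hôpital's rule: differentiate numerator and denominator separately.
  f(x) = x^2   ⇒   f'(x) = 2·x
  g(x) = 1 - cos(x)   ⇒   g'(x) = sin(x)
  lim(x→0) f'(x)/g'(x) = lim(x→0) (2·x)/(sin(x))
  = 2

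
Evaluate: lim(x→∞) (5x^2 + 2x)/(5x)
This is an ∞/∞ indeterminate form.

Apply L'Hôpital's rule: differentiate numerator and denominator separately.
  f(x) = 5·x^2 + 2·x   ⇒   f'(x) = 10·x + 2
  g(x) = 5·x   ⇒   g'(x) = 5
  lim(x→∞) f'(x)/g'(x) = lim(x→∞) (10·x + 2)/(5)
  = ∞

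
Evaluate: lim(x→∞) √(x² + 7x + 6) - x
This is an ∞-∞ indeterminate form.

Combine fractions or rationalize to convert ∞-∞ to 0/0 form:
  lim(x→∞) √(x² + 7x + 6) - x = 7/2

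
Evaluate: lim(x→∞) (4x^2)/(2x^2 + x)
This is an ∞/∞ indeterminate form.

Apply L'Hôpital's rule: differentiate numerator and denominator separately.
  f(x) = 4·x^2   ⇒   f'(x) = 8·x
  g(x) = 2·x^2 + x   ⇒   g'(x) = 4·x + 1
  lim(x→∞) f'(x)/g'(x) = lim(x→∞) (8·x)/(4·x + 1)
  = 2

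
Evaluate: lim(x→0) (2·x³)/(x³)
This is a 0/0 indeterminate form.

Apply L'Hôpital's rule: differentiate numerator and denominator separately.
  f(x) = 2·x^3   ⇒   f'(x) = 6·x^2
  g(x) = x^3   ⇒   g'(x) = 3·x^2
  lim(x→0) f'(x)/g'(x) = lim(x→0) (6·x^2)/(3·x^2)
  = 2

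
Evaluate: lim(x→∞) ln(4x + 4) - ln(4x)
This is an ∞-∞ indeterminate form.

Combine fractions or rationalize to convert ∞-∞ to 0/0 form:
  lim(x→∞) ln(4x + 4) - ln(4x) = 0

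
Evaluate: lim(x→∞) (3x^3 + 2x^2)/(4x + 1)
This is an ∞/∞ indeterminate form.

Apply L'Hôpital's rule: differentiate numerator and denominator separately.
  f(x) = 3·x^3 + 2·x^2   ⇒   f'(x) = 9·x^2 + 4·x
  g(x) = 4·x + 1   ⇒   g'(x) = 4
  lim(x→∞) f'(x)/g'(x) = lim(x→∞) (9·x^2 + 4·x)/(4)
  = ∞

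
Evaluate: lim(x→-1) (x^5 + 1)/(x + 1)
This is a standard limit.

Factor or rationalize the expression:
  lim(x→-1) (x^5 + 1)/(x + 1) = 5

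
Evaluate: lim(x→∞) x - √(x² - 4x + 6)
This is an ∞-∞ indeterminate form.

Combine fractions or rationalize to convert ∞-∞ to 0/0 form:
  lim(x→∞) x - √(x² - 4x + 6) = 2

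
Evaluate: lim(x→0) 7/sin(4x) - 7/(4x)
This is an ∞-∞ indeterminate form.

Combine fractions or rationalize to convert ∞-∞ to 0/0 form:
  lim(x→0) 7/sin(4x) - 7/(4x) = 0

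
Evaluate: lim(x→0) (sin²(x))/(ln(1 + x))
This is a 0/0 indeterminate form.

Apply L'Hôpital's rule: differentiate numerator and denominator separately.
  f(x) = sin(x)^2   ⇒   f'(x) = 2·sin(x)·cos(x)
  g(x) = ln(x + 1)   ⇒   g'(x) = 1/(x + 1)
  lim(x→0) f'(x)/g'(x) = lim(x→0) (2·sin(x)·cos(x))/(1/(x + 1))
  = 0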